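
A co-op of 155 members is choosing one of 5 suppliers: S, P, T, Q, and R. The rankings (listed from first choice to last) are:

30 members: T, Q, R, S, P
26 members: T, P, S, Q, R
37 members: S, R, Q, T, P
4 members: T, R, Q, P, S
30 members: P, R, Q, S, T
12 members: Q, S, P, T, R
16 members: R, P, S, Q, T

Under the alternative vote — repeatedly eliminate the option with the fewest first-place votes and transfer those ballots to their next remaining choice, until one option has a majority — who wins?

Round 1: S 37, P 30, T 60, Q 12, R 16. Eliminate Q.
Round 2: S 49, P 30, T 60, R 16. Eliminate R.
Round 3: S 49, P 46, T 60. Eliminate P.
Round 4: S 95, T 60. S has a majority.

S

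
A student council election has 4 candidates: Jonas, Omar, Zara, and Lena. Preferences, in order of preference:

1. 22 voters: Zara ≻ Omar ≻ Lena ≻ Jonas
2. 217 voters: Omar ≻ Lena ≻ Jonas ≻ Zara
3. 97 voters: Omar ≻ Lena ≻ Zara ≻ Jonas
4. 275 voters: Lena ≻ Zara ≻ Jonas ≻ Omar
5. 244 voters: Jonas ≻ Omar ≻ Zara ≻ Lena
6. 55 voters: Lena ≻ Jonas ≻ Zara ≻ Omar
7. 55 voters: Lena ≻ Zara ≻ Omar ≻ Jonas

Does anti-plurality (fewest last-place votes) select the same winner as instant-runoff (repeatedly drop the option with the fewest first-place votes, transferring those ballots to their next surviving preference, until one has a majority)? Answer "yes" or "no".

Anti-plurality — last-place votes: Jonas 174, Omar 330, Zara 217, Lena 244. Winner: Jonas.
Instant-runoff — R1 Jonas 244, Omar 314, Zara 22, Lena 385 (Zara out); R2 Jonas 244, Omar 336, Lena 385 (Jonas out); R3 Omar 580, Lena 385 (Omar winner). Winner: Omar.
The two methods disagree.

no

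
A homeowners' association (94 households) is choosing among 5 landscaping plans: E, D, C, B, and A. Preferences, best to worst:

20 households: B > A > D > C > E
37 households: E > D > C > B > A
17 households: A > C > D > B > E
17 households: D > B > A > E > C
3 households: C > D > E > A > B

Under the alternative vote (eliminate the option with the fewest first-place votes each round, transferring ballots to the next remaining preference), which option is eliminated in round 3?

Round 1: E 37, D 17, C 3, B 20, A 17. Eliminate C.
Round 2: E 37, D 20, B 20, A 17. Eliminate A.
Round 3: E 37, D 37, B 20. Eliminate B.

B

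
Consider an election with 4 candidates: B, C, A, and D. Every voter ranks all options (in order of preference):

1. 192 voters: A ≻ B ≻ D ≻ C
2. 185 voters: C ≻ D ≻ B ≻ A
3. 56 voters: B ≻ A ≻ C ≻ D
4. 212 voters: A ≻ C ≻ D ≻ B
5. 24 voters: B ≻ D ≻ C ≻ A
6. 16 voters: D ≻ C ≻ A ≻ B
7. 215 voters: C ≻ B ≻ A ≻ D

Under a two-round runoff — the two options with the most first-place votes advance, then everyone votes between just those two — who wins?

Round 1 first-place votes: B 80, C 400, A 404, D 16.
A and C advance.
Runoff: A is preferred to C by 460 voters; C by 440.
A wins the runoff.

A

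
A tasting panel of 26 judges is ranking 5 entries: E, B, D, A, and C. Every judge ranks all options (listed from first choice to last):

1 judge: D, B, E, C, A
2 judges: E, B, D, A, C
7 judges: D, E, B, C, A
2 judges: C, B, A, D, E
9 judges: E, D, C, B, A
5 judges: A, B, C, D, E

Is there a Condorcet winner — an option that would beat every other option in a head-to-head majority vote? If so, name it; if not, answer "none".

D

D vs E: 15–11 for D.
D vs B: 17–9 for D.
D vs A: 19–7 for D.
D vs C: 19–7 for D.
D beats every other option head-to-head.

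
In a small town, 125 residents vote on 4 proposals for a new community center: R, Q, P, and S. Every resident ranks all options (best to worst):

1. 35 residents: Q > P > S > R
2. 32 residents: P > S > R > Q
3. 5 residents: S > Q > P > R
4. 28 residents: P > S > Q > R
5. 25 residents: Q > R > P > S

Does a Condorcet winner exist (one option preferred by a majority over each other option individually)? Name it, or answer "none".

Checking pairwise contests:
Q beats R 93–32.
S beats Q 65–60.
Q beats P 65–60.
P beats S 120–5.
Every option loses at least one head-to-head, so there is no Condorcet winner.

none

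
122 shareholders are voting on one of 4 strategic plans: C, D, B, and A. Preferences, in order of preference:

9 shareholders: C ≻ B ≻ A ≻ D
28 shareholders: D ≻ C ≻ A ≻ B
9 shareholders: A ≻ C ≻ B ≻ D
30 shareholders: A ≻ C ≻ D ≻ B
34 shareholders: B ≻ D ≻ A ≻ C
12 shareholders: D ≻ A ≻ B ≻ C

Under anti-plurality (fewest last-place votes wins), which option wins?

A

Last-place votes: C 46, D 18, B 58, A 0.
A is ranked last by the fewest voters, so A wins.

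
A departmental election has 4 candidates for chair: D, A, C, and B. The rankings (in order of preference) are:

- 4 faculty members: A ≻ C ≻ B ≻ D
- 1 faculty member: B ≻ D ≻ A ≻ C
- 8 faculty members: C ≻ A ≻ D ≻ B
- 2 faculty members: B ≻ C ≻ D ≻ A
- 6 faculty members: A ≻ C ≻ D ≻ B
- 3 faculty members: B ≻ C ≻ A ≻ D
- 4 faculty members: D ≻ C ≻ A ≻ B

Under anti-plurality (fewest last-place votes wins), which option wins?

Last-place votes: D 7, A 2, C 1, B 18.
C is ranked last by the fewest voters, so C wins.

C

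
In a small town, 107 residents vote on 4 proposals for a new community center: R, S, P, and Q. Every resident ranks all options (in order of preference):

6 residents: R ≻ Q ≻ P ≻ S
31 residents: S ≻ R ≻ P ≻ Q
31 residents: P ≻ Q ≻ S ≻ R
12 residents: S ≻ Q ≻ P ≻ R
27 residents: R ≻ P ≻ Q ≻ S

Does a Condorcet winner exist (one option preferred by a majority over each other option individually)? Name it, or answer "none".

none

Checking pairwise contests:
S beats R 74–33.
P beats S 64–43.
R beats P 64–43.
R beats Q 64–43.
Every option loses at least one head-to-head, so there is no Condorcet winner.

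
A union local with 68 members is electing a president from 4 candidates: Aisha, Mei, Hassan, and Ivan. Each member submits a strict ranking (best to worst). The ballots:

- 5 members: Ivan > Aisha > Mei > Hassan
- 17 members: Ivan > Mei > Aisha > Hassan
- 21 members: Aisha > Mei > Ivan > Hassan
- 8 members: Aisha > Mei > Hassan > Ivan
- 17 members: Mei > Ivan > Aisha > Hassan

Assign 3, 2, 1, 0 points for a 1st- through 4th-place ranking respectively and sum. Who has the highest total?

Mei

Aisha: 5·2 + 17·1 + 21·3 + 8·3 + 17·1 = 131
Mei: 5·1 + 17·2 + 21·2 + 8·2 + 17·3 = 148
Hassan: 5·0 + 17·0 + 21·0 + 8·1 + 17·0 = 8
Ivan: 5·3 + 17·3 + 21·1 + 8·0 + 17·2 = 121
Mei has the highest Borda score (148).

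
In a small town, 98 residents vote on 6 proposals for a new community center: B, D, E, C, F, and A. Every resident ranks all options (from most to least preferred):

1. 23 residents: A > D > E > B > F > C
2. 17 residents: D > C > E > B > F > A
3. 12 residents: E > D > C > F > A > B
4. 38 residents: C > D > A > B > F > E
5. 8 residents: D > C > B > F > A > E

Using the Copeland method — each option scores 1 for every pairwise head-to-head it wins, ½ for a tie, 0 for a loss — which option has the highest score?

D

B: beats F; loses to D, E, C, and A → score 1.
D: beats B, E, C, F, and A → score 5.
E: beats B and F; loses to D, C, and A → score 2.
C: beats B, E, F, and A; loses to D → score 4.
F: loses to B, D, E, C, and A → score 0.
A: beats B, E, and F; loses to D and C → score 3.
D has the best pairwise record.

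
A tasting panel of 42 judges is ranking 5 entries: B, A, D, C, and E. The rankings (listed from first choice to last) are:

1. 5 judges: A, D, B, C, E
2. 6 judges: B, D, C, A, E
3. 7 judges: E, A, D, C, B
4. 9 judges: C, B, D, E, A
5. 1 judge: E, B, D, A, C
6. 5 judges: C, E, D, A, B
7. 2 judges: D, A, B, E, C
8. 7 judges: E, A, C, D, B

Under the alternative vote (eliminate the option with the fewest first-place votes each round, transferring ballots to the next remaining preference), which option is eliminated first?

D

Round 1: B 6, A 5, D 2, C 14, E 15. Eliminate D.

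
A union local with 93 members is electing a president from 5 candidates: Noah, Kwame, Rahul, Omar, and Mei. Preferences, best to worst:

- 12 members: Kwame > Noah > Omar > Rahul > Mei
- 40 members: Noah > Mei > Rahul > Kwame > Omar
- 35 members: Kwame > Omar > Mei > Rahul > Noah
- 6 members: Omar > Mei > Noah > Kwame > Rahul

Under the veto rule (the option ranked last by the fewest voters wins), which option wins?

Last-place votes: Noah 35, Kwame 0, Rahul 6, Omar 40, Mei 12.
Kwame is ranked last by the fewest voters, so Kwame wins.

Kwame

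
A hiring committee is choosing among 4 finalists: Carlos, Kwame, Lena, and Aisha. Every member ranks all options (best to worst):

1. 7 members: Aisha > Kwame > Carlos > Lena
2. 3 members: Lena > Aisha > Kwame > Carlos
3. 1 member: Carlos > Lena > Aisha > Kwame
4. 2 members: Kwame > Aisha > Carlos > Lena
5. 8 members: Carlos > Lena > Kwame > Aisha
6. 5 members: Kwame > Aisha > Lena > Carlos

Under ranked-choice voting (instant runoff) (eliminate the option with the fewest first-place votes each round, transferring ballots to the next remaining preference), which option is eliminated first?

Lena

Round 1: Carlos 9, Kwame 7, Lena 3, Aisha 7. Eliminate Lena.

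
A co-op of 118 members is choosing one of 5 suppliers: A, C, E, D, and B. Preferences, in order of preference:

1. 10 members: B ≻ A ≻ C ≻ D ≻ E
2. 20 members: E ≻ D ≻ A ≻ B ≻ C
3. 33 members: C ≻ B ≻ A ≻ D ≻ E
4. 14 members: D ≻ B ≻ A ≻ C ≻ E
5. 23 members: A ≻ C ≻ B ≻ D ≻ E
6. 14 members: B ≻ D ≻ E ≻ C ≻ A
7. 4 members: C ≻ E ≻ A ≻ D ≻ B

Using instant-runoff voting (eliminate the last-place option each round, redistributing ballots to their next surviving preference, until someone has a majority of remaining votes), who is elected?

B

Round 1: A 23, C 37, E 20, D 14, B 24. Eliminate D.
Round 2: A 23, C 37, E 20, B 38. Eliminate E.
Round 3: A 43, C 37, B 38. Eliminate C.
Round 4: A 47, B 71. B has a majority.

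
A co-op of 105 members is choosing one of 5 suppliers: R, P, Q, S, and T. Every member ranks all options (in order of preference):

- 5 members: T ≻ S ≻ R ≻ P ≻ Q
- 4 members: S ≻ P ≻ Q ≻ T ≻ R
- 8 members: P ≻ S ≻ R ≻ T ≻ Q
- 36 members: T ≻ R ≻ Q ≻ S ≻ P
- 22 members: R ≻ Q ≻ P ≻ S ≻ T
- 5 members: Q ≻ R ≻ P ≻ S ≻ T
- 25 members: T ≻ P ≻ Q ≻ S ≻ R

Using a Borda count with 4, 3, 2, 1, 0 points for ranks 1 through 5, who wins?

R: 5·2 + 4·0 + 8·2 + 36·3 + 22·4 + 5·3 + 25·0 = 237
P: 5·1 + 4·3 + 8·4 + 36·0 + 22·2 + 5·2 + 25·3 = 178
Q: 5·0 + 4·2 + 8·0 + 36·2 + 22·3 + 5·4 + 25·2 = 216
S: 5·3 + 4·4 + 8·3 + 36·1 + 22·1 + 5·1 + 25·1 = 143
T: 5·4 + 4·1 + 8·1 + 36·4 + 22·0 + 5·0 + 25·4 = 276
T has the highest Borda score (276).

T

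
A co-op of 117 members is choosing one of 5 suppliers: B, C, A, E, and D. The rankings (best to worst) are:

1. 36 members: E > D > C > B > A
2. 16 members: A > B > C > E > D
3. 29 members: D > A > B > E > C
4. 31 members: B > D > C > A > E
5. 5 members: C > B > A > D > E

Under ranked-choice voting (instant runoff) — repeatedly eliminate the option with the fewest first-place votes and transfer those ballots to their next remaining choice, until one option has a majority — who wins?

Round 1: B 31, C 5, A 16, E 36, D 29. Eliminate C.
Round 2: B 36, A 16, E 36, D 29. Eliminate A.
Round 3: B 52, E 36, D 29. Eliminate D.
Round 4: B 81, E 36. B has a majority.

B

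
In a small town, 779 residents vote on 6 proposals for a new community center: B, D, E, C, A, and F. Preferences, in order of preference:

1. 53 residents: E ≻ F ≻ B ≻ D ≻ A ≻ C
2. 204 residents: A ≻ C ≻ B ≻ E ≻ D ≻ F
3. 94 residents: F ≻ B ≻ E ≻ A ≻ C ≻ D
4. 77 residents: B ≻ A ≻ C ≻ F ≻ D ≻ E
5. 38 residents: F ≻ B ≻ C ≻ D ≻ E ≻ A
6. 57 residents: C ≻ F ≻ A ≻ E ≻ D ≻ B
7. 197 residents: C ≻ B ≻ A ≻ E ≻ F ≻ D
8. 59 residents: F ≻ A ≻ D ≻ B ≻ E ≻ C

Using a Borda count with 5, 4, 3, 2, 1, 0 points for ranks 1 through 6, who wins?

B: 53·3 + 204·3 + 94·4 + 77·5 + 38·4 + 57·0 + 197·4 + 59·2 = 2590
D: 53·2 + 204·1 + 94·0 + 77·1 + 38·2 + 57·1 + 197·0 + 59·3 = 697
E: 53·5 + 204·2 + 94·3 + 77·0 + 38·1 + 57·2 + 197·2 + 59·1 = 1560
C: 53·0 + 204·4 + 94·1 + 77·3 + 38·3 + 57·5 + 197·5 + 59·0 = 2525
A: 53·1 + 204·5 + 94·2 + 77·4 + 38·0 + 57·3 + 197·3 + 59·4 = 2567
F: 53·4 + 204·0 + 94·5 + 77·2 + 38·5 + 57·4 + 197·1 + 59·5 = 1746
B has the highest Borda score (2590).

B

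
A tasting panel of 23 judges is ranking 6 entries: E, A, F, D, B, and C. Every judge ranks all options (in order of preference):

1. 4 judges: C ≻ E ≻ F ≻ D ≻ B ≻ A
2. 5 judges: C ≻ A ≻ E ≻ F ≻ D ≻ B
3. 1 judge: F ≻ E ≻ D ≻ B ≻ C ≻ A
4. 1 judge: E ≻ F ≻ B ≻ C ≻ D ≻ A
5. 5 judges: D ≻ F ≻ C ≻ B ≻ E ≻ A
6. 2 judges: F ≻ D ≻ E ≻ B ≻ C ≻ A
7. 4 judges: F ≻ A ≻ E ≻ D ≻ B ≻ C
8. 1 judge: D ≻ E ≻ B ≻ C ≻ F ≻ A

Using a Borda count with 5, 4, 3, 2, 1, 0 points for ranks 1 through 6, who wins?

F

E: 4·4 + 5·3 + 1·4 + 1·5 + 5·1 + 2·3 + 4·3 + 1·4 = 67
A: 4·0 + 5·4 + 1·0 + 1·0 + 5·0 + 2·0 + 4·4 + 1·0 = 36
F: 4·3 + 5·2 + 1·5 + 1·4 + 5·4 + 2·5 + 4·5 + 1·1 = 82
D: 4·2 + 5·1 + 1·3 + 1·1 + 5·5 + 2·4 + 4·2 + 1·5 = 63
B: 4·1 + 5·0 + 1·2 + 1·3 + 5·2 + 2·2 + 4·1 + 1·3 = 30
C: 4·5 + 5·5 + 1·1 + 1·2 + 5·3 + 2·1 + 4·0 + 1·2 = 67
F has the highest Borda score (82).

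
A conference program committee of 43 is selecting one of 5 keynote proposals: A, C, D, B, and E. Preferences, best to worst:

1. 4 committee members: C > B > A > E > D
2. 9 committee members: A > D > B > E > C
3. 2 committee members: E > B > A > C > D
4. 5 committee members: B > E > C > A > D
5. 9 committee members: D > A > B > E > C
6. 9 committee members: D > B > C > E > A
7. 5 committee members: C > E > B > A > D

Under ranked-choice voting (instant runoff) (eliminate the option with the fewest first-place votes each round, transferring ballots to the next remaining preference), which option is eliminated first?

E

Round 1: A 9, C 9, D 18, B 5, E 2. Eliminate E.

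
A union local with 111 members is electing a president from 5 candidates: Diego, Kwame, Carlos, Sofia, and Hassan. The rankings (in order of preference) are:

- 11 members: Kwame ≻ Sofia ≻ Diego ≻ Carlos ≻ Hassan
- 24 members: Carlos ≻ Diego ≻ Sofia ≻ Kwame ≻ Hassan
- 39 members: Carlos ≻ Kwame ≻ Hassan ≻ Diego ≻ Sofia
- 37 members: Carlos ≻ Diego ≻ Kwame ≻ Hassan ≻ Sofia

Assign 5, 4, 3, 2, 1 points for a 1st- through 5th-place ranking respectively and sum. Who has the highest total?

Diego: 11·3 + 24·4 + 39·2 + 37·4 = 355
Kwame: 11·5 + 24·2 + 39·4 + 37·3 = 370
Carlos: 11·2 + 24·5 + 39·5 + 37·5 = 522
Sofia: 11·4 + 24·3 + 39·1 + 37·1 = 192
Hassan: 11·1 + 24·1 + 39·3 + 37·2 = 226
Carlos has the highest Borda score (522).

Carlos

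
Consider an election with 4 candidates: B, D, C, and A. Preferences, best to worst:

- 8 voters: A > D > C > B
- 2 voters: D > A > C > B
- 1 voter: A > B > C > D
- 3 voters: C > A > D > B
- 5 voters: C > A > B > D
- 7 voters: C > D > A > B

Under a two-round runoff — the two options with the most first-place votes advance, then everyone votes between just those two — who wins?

Round 1 first-place votes: B 0, D 2, C 15, A 9.
C and A advance.
Runoff: C is preferred to A by 15 voters; A by 11.
C wins the runoff.

C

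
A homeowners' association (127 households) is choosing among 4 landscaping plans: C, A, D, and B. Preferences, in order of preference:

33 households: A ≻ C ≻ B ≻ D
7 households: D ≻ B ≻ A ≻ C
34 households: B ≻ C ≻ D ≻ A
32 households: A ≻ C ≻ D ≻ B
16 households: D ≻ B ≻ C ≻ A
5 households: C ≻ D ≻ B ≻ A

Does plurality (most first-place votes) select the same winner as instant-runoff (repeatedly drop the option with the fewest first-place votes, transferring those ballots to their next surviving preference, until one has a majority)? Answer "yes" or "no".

yes

Plurality — first-place votes: C 5, A 65, D 23, B 34. Winner: A.
Instant-runoff — R1 C 5, A 65, D 23, B 34 (A winner). Winner: A.
The two methods agree.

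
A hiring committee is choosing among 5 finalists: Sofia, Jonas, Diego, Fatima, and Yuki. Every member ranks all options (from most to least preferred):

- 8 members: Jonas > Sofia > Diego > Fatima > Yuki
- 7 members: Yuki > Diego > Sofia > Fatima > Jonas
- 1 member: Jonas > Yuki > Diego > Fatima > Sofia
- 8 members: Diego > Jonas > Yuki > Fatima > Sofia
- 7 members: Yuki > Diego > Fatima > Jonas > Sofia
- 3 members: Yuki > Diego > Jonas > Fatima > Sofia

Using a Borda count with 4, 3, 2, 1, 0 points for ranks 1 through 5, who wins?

Diego

Sofia: 8·3 + 7·2 + 1·0 + 8·0 + 7·0 + 3·0 = 38
Jonas: 8·4 + 7·0 + 1·4 + 8·3 + 7·1 + 3·2 = 73
Diego: 8·2 + 7·3 + 1·2 + 8·4 + 7·3 + 3·3 = 101
Fatima: 8·1 + 7·1 + 1·1 + 8·1 + 7·2 + 3·1 = 41
Yuki: 8·0 + 7·4 + 1·3 + 8·2 + 7·4 + 3·4 = 87
Diego has the highest Borda score (101).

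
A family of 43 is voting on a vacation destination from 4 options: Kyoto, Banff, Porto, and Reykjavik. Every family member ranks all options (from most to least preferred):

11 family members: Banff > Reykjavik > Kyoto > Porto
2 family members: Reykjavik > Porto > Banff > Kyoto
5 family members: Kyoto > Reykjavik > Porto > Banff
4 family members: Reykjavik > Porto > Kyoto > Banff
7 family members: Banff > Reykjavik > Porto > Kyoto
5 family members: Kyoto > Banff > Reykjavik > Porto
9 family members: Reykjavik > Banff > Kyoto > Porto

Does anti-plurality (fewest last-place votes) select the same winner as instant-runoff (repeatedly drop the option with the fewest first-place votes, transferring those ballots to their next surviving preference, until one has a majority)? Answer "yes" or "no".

no

Anti-plurality — last-place votes: Kyoto 9, Banff 9, Porto 25, Reykjavik 0. Winner: Reykjavik.
Instant-runoff — R1 Kyoto 10, Banff 18, Porto 0, Reykjavik 15 (Porto out); R2 Kyoto 10, Banff 18, Reykjavik 15 (Kyoto out); R3 Banff 23, Reykjavik 20 (Banff winner). Winner: Banff.
The two methods disagree.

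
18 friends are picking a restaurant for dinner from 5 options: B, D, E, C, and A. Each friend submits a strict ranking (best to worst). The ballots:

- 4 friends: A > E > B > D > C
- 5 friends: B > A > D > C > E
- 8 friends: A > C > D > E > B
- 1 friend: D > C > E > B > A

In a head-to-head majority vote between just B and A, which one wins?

A

Voters preferring B to A: 6; preferring A to B: 12.
A wins the head-to-head.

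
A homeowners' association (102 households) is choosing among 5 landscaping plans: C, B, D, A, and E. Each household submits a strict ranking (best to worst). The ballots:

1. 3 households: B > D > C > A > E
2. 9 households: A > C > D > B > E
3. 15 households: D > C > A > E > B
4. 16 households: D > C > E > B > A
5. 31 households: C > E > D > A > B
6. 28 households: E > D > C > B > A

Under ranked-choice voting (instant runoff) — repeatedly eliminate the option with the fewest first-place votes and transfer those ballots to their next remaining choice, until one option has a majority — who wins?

D

Round 1: C 31, B 3, D 31, A 9, E 28. Eliminate B.
Round 2: C 31, D 34, A 9, E 28. Eliminate A.
Round 3: C 40, D 34, E 28. Eliminate E.
Round 4: C 40, D 62. D has a majority.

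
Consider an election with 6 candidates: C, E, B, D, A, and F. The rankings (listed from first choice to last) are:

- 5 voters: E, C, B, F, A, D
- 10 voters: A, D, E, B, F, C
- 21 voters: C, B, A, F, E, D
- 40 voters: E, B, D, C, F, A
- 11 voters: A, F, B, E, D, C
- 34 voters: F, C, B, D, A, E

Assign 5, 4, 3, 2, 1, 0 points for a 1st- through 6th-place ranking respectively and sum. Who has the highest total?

C: 5·4 + 10·0 + 21·5 + 40·2 + 11·0 + 34·4 = 341
E: 5·5 + 10·3 + 21·1 + 40·5 + 11·2 + 34·0 = 298
B: 5·3 + 10·2 + 21·4 + 40·4 + 11·3 + 34·3 = 414
D: 5·0 + 10·4 + 21·0 + 40·3 + 11·1 + 34·2 = 239
A: 5·1 + 10·5 + 21·3 + 40·0 + 11·5 + 34·1 = 207
F: 5·2 + 10·1 + 21·2 + 40·1 + 11·4 + 34·5 = 316
B has the highest Borda score (414).

B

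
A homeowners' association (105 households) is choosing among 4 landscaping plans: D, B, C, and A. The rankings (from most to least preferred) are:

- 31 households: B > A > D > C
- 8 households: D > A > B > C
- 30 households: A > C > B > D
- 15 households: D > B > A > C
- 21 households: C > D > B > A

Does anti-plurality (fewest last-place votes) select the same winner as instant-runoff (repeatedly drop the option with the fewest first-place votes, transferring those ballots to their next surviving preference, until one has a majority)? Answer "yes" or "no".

Anti-plurality — last-place votes: D 30, B 0, C 54, A 21. Winner: B.
Instant-runoff — R1 D 23, B 31, C 21, A 30 (C out); R2 D 44, B 31, A 30 (A out); R3 D 44, B 61 (B winner). Winner: B.
The two methods agree.

yes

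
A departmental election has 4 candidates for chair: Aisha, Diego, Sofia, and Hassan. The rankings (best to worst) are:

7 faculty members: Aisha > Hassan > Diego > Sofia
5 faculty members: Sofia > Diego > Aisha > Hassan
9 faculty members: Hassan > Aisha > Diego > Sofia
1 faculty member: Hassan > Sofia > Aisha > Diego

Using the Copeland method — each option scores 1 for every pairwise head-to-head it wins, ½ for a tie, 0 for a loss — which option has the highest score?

Aisha: beats Diego, Sofia, and Hassan → score 3.
Diego: beats Sofia; loses to Aisha and Hassan → score 1.
Sofia: loses to Aisha, Diego, and Hassan → score 0.
Hassan: beats Diego and Sofia; loses to Aisha → score 2.
Aisha has the best pairwise record.

Aisha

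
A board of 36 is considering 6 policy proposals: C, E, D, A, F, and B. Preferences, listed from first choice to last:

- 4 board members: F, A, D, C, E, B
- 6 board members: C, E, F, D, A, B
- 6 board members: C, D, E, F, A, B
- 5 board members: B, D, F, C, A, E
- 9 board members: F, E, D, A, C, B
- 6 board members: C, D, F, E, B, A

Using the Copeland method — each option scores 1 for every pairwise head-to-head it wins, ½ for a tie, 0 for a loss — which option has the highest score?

C: beats E, A, and B; ties D and F → score 4.
E: beats A and B; loses to C, D, and F → score 2.
D: beats E, A, and B; ties C; loses to F → score 3.5.
A: beats B; loses to C, E, D, and F → score 1.
F: beats E, D, A, and B; ties C → score 4.5.
B: loses to C, E, D, A, and F → score 0.
F has the best pairwise record.

F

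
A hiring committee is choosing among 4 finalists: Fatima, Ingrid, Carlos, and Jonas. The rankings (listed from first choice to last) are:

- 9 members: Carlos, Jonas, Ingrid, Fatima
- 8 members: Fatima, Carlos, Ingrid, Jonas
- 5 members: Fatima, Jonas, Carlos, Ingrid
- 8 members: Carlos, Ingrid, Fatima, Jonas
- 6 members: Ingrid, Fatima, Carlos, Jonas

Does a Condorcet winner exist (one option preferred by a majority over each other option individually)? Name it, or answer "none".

Checking pairwise contests:
Ingrid beats Fatima 23–13.
Carlos beats Ingrid 30–6.
Fatima beats Carlos 19–17.
Fatima beats Jonas 27–9.
Every option loses at least one head-to-head, so there is no Condorcet winner.

none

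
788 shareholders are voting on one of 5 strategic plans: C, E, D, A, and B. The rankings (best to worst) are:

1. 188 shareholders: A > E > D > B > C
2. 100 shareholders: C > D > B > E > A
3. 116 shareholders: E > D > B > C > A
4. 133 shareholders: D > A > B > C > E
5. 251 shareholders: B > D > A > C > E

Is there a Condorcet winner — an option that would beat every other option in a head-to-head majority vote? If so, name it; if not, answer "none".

D

D vs C: 688–100 for D.
D vs E: 484–304 for D.
D vs A: 600–188 for D.
D vs B: 537–251 for D.
D beats every other option head-to-head.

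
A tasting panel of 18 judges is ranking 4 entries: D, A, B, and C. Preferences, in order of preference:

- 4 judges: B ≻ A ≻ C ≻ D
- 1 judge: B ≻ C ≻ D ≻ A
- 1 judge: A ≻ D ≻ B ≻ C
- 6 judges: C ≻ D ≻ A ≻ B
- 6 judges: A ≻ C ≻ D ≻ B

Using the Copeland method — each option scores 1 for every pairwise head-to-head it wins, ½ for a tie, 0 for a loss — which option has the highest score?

A

D: beats B; loses to A and C → score 1.
A: beats D, B, and C → score 3.
B: loses to D, A, and C → score 0.
C: beats D and B; loses to A → score 2.
A has the best pairwise record.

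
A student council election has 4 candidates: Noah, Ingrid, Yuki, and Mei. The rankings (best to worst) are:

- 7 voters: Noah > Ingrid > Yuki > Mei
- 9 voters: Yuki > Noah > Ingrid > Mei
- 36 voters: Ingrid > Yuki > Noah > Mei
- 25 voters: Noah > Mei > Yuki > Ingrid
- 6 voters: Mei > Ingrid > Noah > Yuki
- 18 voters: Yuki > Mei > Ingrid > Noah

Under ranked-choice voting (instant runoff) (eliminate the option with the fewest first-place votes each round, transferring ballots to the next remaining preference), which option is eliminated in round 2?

Yuki

Round 1: Noah 32, Ingrid 36, Yuki 27, Mei 6. Eliminate Mei.
Round 2: Noah 32, Ingrid 42, Yuki 27. Eliminate Yuki.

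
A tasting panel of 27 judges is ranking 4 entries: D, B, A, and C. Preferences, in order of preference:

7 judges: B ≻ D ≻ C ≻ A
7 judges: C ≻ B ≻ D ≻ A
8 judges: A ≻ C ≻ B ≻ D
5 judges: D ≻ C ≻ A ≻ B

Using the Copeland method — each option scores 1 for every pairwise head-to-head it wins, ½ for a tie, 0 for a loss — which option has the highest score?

D: beats A; loses to B and C → score 1.
B: beats D and A; loses to C → score 2.
A: loses to D, B, and C → score 0.
C: beats D, B, and A → score 3.
C has the best pairwise record.

C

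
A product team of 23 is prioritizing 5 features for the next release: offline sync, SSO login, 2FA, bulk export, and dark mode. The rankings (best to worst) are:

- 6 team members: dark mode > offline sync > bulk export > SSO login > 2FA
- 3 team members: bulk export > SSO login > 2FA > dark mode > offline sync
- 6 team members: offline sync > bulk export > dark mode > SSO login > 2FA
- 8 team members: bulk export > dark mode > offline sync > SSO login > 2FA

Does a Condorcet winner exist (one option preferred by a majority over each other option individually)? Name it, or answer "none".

none

Checking pairwise contests:
dark mode beats offline sync 17–6.
offline sync beats SSO login 20–3.
offline sync beats 2FA 20–3.
offline sync beats bulk export 12–11.
bulk export beats dark mode 17–6.
Every option loses at least one head-to-head, so there is no Condorcet winner.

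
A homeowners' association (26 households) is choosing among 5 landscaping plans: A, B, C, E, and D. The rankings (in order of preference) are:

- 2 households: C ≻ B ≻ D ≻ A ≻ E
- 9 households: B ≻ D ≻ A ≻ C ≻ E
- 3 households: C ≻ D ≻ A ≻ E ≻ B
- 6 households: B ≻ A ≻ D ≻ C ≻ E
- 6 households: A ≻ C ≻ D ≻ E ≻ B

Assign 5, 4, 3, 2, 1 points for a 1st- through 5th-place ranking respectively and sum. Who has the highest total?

A: 2·2 + 9·3 + 3·3 + 6·4 + 6·5 = 94
B: 2·4 + 9·5 + 3·1 + 6·5 + 6·1 = 92
C: 2·5 + 9·2 + 3·5 + 6·2 + 6·4 = 79
E: 2·1 + 9·1 + 3·2 + 6·1 + 6·2 = 35
D: 2·3 + 9·4 + 3·4 + 6·3 + 6·3 = 90
A has the highest Borda score (94).

A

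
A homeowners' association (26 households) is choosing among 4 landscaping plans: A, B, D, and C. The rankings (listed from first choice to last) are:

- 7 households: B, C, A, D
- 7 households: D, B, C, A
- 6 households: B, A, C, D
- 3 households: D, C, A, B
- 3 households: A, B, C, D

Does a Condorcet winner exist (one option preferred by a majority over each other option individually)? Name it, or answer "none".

B vs A: 20–6 for B.
B vs D: 16–10 for B.
B vs C: 23–3 for B.
B beats every other option head-to-head.

B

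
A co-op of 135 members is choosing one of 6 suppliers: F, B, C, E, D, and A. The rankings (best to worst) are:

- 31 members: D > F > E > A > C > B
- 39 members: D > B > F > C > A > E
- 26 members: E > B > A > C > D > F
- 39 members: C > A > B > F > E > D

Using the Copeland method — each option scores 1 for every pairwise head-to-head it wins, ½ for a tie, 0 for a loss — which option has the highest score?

F: beats C, E, and A; loses to B and D → score 3.
B: beats F and E; loses to C, D, and A → score 2.
C: beats B, E, and A; loses to F and D → score 3.
E: loses to F, B, C, D, and A → score 0.
D: beats F, B, C, E, and A → score 5.
A: beats B and E; loses to F, C, and D → score 2.
D has the best pairwise record.

D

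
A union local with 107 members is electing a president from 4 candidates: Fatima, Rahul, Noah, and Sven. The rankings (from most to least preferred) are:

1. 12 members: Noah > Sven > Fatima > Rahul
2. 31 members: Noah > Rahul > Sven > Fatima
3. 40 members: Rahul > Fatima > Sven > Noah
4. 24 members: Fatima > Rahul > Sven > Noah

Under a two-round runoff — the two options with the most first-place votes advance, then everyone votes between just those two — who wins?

Round 1 first-place votes: Fatima 24, Rahul 40, Noah 43, Sven 0.
Noah and Rahul advance.
Runoff: Noah is preferred to Rahul by 43 voters; Rahul by 64.
Rahul wins the runoff.

Rahul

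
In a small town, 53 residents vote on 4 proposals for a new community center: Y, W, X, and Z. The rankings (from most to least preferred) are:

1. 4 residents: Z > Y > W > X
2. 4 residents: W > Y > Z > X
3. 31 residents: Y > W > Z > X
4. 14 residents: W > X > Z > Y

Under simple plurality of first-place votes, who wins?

Y

First-place votes: Y 31, W 18, X 0, Z 4.
Y has the most first-place votes.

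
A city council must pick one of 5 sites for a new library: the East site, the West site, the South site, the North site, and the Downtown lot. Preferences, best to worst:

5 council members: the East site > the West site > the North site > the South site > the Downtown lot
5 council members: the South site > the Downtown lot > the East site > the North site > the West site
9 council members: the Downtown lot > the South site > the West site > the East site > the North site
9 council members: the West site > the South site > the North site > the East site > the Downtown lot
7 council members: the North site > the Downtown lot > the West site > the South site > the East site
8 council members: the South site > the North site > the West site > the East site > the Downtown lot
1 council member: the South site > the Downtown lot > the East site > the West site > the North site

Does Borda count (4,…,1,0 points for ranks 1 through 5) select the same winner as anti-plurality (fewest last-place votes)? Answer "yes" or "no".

yes

Borda — scores: the East site 58, the West site 100, the South site 122, the North site 85, the Downtown lot 75. Winner: the South site.
Anti-plurality — last-place votes: the East site 7, the West site 5, the South site 0, the North site 10, the Downtown lot 22. Winner: the South site.
The two methods agree.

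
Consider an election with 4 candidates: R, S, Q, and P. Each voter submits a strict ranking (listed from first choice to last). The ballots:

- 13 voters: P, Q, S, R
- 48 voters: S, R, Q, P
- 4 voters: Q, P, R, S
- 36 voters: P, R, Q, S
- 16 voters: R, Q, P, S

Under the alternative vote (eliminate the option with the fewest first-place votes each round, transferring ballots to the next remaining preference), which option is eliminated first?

Q

Round 1: R 16, S 48, Q 4, P 49. Eliminate Q.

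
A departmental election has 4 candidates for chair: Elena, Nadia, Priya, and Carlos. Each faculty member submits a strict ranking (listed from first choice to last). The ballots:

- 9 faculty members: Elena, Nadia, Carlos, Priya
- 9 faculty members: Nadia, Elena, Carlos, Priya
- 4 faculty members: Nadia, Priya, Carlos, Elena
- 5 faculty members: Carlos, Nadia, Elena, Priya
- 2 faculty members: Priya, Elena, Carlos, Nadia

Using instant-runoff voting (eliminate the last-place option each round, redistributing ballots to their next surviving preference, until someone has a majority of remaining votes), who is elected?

Nadia

Round 1: Elena 9, Nadia 13, Priya 2, Carlos 5. Eliminate Priya.
Round 2: Elena 11, Nadia 13, Carlos 5. Eliminate Carlos.
Round 3: Elena 11, Nadia 18. Nadia has a majority.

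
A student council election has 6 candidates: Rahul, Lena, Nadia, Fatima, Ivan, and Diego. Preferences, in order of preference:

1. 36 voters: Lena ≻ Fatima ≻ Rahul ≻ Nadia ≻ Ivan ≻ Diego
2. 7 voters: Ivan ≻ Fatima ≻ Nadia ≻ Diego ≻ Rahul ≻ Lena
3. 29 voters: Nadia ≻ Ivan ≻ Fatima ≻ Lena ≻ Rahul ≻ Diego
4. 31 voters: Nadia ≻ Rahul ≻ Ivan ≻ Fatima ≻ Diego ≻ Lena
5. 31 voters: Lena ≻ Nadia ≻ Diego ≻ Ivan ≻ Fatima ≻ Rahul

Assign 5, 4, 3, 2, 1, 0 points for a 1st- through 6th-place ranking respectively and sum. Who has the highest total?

Nadia

Rahul: 36·3 + 7·1 + 29·1 + 31·4 + 31·0 = 268
Lena: 36·5 + 7·0 + 29·2 + 31·0 + 31·5 = 393
Nadia: 36·2 + 7·3 + 29·5 + 31·5 + 31·4 = 517
Fatima: 36·4 + 7·4 + 29·3 + 31·2 + 31·1 = 352
Ivan: 36·1 + 7·5 + 29·4 + 31·3 + 31·2 = 342
Diego: 36·0 + 7·2 + 29·0 + 31·1 + 31·3 = 138
Nadia has the highest Borda score (517).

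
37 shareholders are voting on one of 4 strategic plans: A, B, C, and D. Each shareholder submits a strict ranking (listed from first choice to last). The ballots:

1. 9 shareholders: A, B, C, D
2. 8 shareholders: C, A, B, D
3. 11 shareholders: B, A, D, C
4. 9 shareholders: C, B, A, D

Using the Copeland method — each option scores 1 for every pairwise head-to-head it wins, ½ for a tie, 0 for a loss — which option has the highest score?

B

A: beats C and D; loses to B → score 2.
B: beats A, C, and D → score 3.
C: beats D; loses to A and B → score 1.
D: loses to A, B, and C → score 0.
B has the best pairwise record.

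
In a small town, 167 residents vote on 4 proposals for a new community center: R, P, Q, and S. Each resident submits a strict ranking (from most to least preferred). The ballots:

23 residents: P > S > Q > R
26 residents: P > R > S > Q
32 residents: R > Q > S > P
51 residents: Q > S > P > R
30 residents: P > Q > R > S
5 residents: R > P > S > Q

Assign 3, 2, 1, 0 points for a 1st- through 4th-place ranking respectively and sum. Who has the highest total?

Q

R: 23·0 + 26·2 + 32·3 + 51·0 + 30·1 + 5·3 = 193
P: 23·3 + 26·3 + 32·0 + 51·1 + 30·3 + 5·2 = 298
Q: 23·1 + 26·0 + 32·2 + 51·3 + 30·2 + 5·0 = 300
S: 23·2 + 26·1 + 32·1 + 51·2 + 30·0 + 5·1 = 211
Q has the highest Borda score (300).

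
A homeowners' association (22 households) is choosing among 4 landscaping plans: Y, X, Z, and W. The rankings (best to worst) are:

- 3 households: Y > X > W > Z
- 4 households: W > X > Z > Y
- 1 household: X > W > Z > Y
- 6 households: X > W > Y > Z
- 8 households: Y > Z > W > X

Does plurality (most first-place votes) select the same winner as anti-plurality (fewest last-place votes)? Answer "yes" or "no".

Plurality — first-place votes: Y 11, X 7, Z 0, W 4. Winner: Y.
Anti-plurality — last-place votes: Y 5, X 8, Z 9, W 0. Winner: W.
The two methods disagree.

no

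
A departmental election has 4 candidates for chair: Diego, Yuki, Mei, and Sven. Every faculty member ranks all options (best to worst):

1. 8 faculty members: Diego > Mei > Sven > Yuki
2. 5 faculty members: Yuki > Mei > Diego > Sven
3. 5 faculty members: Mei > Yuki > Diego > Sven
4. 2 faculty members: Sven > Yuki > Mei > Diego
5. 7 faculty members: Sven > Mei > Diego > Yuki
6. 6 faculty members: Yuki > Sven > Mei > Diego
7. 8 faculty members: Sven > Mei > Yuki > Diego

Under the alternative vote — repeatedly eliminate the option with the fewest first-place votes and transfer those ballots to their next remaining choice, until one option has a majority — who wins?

Sven

Round 1: Diego 8, Yuki 11, Mei 5, Sven 17. Eliminate Mei.
Round 2: Diego 8, Yuki 16, Sven 17. Eliminate Diego.
Round 3: Yuki 16, Sven 25. Sven has a majority.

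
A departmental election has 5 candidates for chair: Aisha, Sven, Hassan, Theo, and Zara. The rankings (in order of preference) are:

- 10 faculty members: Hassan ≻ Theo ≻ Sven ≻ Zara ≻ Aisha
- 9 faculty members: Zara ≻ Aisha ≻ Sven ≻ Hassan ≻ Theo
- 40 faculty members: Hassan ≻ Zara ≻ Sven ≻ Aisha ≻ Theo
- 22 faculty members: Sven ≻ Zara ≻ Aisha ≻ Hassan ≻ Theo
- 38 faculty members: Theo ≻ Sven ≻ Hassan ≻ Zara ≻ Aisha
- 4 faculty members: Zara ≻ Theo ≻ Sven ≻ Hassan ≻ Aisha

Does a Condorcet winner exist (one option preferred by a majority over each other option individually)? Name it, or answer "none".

Sven

Sven vs Aisha: 114–9 for Sven.
Sven vs Hassan: 73–50 for Sven.
Sven vs Theo: 71–52 for Sven.
Sven vs Zara: 70–53 for Sven.
Sven beats every other option head-to-head.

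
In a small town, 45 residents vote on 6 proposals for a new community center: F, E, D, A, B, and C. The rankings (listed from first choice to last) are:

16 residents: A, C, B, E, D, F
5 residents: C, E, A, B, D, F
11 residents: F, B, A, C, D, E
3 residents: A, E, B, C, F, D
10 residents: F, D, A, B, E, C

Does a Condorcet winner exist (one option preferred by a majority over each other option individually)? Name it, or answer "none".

A

A vs F: 24–21 for A.
A vs E: 40–5 for A.
A vs D: 35–10 for A.
A vs B: 34–11 for A.
A vs C: 40–5 for A.
A beats every other option head-to-head.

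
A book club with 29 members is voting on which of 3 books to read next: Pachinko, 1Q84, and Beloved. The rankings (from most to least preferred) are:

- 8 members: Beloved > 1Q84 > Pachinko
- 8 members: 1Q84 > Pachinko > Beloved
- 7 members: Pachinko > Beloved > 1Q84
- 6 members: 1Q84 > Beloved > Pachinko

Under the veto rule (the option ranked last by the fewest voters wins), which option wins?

1Q84

Last-place votes: Pachinko 14, 1Q84 7, Beloved 8.
1Q84 is ranked last by the fewest voters, so 1Q84 wins.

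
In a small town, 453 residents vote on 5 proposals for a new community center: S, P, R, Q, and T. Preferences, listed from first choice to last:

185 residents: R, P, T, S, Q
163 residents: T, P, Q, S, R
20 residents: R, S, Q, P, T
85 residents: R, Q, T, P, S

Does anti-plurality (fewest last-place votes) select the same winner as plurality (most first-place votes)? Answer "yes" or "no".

no

Anti-plurality — last-place votes: S 85, P 0, R 163, Q 185, T 20. Winner: P.
Plurality — first-place votes: S 0, P 0, R 290, Q 0, T 163. Winner: R.
The two methods disagree.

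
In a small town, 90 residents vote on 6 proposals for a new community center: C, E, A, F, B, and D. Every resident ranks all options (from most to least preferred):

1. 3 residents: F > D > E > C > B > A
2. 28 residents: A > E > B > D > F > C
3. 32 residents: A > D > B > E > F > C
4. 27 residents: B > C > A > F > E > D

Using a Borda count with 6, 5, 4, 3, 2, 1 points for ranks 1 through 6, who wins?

C: 3·3 + 28·1 + 32·1 + 27·5 = 204
E: 3·4 + 28·5 + 32·3 + 27·2 = 302
A: 3·1 + 28·6 + 32·6 + 27·4 = 471
F: 3·6 + 28·2 + 32·2 + 27·3 = 219
B: 3·2 + 28·4 + 32·4 + 27·6 = 408
D: 3·5 + 28·3 + 32·5 + 27·1 = 286
A has the highest Borda score (471).

A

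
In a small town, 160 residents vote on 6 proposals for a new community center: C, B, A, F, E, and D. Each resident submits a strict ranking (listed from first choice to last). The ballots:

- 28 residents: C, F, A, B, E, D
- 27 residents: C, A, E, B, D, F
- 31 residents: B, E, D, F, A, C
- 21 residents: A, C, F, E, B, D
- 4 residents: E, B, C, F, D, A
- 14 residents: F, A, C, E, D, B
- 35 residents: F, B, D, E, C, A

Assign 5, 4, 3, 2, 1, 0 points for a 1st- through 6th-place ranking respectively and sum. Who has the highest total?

F

C: 28·5 + 27·5 + 31·0 + 21·4 + 4·3 + 14·3 + 35·1 = 448
B: 28·2 + 27·2 + 31·5 + 21·1 + 4·4 + 14·0 + 35·4 = 442
A: 28·3 + 27·4 + 31·1 + 21·5 + 4·0 + 14·4 + 35·0 = 384
F: 28·4 + 27·0 + 31·2 + 21·3 + 4·2 + 14·5 + 35·5 = 490
E: 28·1 + 27·3 + 31·4 + 21·2 + 4·5 + 14·2 + 35·2 = 393
D: 28·0 + 27·1 + 31·3 + 21·0 + 4·1 + 14·1 + 35·3 = 243
F has the highest Borda score (490).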